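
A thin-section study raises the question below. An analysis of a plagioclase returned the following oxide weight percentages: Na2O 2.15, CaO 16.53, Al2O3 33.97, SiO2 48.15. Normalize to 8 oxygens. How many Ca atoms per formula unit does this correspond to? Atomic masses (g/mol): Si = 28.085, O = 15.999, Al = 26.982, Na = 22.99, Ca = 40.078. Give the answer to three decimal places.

2.15 wt% Na2O ÷ 61.979 g/mol = 0.03469 mol, giving 0.06938 Na and 0.03469 O.
16.53 wt% CaO ÷ 56.077 g/mol = 0.29477 mol, giving 0.29477 Ca and 0.29477 O.
33.97 wt% Al2O3 ÷ 101.961 g/mol = 0.33317 mol, giving 0.66634 Al and 0.99951 O.
48.15 wt% SiO2 ÷ 60.083 g/mol = 0.80139 mol, giving 0.80139 Si and 1.60278 O.
Oxygen sums to 2.93175; scaling by 8/2.93175 = 2.72875 puts the formula on 8 O.
Ca: 0.29477 × 2.72875 = 0.804 atoms per formula unit.

0.804 Ca apfu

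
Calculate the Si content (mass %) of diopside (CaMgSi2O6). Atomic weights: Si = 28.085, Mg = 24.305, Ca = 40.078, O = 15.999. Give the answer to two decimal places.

Molar mass of CaMgSi2O6: 1*40.078 + 1*24.305 + 2*28.085 + 6*15.999 = 216.547 g/mol.
Mass of Si per formula unit: 2 × 28.085 = 56.170 g.
Weight fraction Si = 56.170 / 216.547 = 0.2594.

25.94 mass %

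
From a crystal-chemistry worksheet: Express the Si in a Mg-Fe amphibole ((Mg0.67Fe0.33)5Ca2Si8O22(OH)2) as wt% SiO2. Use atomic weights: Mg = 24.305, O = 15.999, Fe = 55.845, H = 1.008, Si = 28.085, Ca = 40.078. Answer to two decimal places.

Molar mass of (Mg0.67Fe0.33)5Ca2Si8O22(OH)2 = 3.35×24.305 + 1.65×55.845 + 2×40.078 + 8×28.085 + 24×15.999 + 2×1.008 = 864.394 g/mol.
Each formula unit contains 8 Si, equivalent to 8/1 = 8.0000 mol SiO2.
M(SiO2) = 1×28.085 + 2×15.999 = 60.083 g/mol.
Mass of SiO2 per formula unit = 8.0000 × 60.083 = 480.664 g.
SiO2 wt% = 480.664 / 864.394 × 100 = 55.61%.

55.61 wt%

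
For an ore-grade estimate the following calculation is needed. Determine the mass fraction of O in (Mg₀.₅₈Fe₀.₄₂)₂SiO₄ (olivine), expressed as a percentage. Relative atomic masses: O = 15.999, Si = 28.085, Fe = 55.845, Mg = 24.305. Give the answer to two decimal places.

Formula mass = 1.16·24.305 + 0.84·55.845 + 1·28.085 + 4·15.999 = 167.185 g/mol, of which 63.996 g is O.
So O makes up 63.996/167.185 = 0.3828 of the mass, i.e. 38.28%.

38.28 weight percent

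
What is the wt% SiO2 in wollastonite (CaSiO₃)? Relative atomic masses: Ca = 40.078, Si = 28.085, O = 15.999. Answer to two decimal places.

51.72 wt%

Formula mass = 116.160 g/mol.
1 Si → 1.0000 mol SiO2 per formula unit; M(SiO2) = 60.083, so SiO2 mass = 60.083 g.
60.083/116.160 × 100 = 51.72 wt%.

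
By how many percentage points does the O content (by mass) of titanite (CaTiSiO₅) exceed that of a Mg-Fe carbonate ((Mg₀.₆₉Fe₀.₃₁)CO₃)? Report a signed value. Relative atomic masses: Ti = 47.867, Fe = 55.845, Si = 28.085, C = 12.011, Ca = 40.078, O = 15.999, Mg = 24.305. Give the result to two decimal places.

-10.20 percentage points

First mineral: 79.995 g O in 196.025 g formula = 40.81 wt% O.
Second mineral: 47.997 g O in 94.090 g formula = 51.01 wt% O.
40.81% − 51.01% gives a difference of -10.20 percentage points.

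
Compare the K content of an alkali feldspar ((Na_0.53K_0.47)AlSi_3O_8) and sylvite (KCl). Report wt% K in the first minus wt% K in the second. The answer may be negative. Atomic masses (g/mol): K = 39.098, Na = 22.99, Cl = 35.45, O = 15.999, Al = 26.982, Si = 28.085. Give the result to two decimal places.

First mineral: 18.376 g K in 269.790 g formula = 6.81 wt% K.
Second mineral: 39.098 g K in 74.548 g formula = 52.45 wt% K.
6.81% − 52.45% gives a difference of -45.64 percentage points.

-45.64 percentage points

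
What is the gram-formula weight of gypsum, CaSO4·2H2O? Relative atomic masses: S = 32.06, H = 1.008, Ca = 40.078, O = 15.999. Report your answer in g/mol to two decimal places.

The formula mass is the sum 1*40.078 + 1*32.06 + 6*15.999 + 4*1.008.

172.16 g/mol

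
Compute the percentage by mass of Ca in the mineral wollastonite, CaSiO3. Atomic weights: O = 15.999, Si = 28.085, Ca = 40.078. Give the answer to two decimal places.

34.50 weight percent

M(CaSiO3) = 116.160 g/mol.
Ca contributes 1 × 40.078 = 40.078 g per mole.
40.078/116.160 = 0.3450 → 34.50%.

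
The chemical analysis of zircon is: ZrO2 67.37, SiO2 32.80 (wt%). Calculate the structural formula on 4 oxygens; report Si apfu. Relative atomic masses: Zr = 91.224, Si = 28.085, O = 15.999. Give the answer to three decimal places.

ZrO2 (M=123.222): mol = 0.54674; Zr = 0.54674, O = 1.09348.
SiO2 (M=60.083): mol = 0.54591; Si = 0.54591, O = 1.09182.
ΣO = 2.18530; factor = 4/ΣO = 1.83041.
Si apfu = 0.54591 × 1.83041 = 0.999.

0.999 Si apfu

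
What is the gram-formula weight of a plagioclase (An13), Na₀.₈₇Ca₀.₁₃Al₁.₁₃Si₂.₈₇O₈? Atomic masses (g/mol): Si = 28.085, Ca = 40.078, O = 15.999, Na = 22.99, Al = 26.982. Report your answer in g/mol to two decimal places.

M = 0.87*22.99 + 0.13*40.078 + 1.13*26.982 + 2.87*28.085 + 8*15.999

264.30 g/mol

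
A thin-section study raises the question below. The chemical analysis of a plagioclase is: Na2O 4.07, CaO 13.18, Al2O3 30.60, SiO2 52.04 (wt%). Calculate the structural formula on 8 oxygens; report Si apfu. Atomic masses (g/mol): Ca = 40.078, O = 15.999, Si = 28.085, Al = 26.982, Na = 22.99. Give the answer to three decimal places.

Na2O: 4.07/61.979 = 0.06567 mol → 0.13134 mol Na, 0.06567 mol O.
CaO: 13.18/56.077 = 0.23503 mol → 0.23503 mol Ca, 0.23503 mol O.
Al2O3: 30.60/101.961 = 0.30011 mol → 0.60022 mol Al, 0.90033 mol O.
SiO2: 52.04/60.083 = 0.86614 mol → 0.86614 mol Si, 1.73228 mol O.
Total oxygen = 2.93331 mol. Normalization factor = 8/2.93331 = 2.72729.
Si per 8 O = 0.86614 × 2.72729 = 2.362.

2.362 Si apfu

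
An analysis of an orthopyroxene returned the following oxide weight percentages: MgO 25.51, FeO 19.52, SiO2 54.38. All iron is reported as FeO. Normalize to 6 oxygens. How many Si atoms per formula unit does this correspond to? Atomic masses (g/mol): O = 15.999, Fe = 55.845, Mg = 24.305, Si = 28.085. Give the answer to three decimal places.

MgO (M=40.304): mol = 0.63294; Mg = 0.63294, O = 0.63294.
FeO (M=71.844): mol = 0.27170; Fe = 0.27170, O = 0.27170.
SiO2 (M=60.083): mol = 0.90508; Si = 0.90508, O = 1.81016.
ΣO = 2.71480; factor = 6/ΣO = 2.21011.
Si apfu = 0.90508 × 2.21011 = 2.000.

2.000 Si apfu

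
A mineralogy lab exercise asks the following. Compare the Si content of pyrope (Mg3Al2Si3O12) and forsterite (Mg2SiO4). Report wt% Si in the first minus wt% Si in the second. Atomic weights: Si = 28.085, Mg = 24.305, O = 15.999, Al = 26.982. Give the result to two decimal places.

0.94 percentage points

Si in Mg3Al2Si3O12: molar mass 403.122 g/mol; 3×28.085 = 84.255 g → 20.90 wt%.
Si in Mg2SiO4: molar mass 140.691 g/mol; 1×28.085 = 28.085 g → 19.96 wt%.
Difference = 20.90 − 19.96 = 0.94 percentage points.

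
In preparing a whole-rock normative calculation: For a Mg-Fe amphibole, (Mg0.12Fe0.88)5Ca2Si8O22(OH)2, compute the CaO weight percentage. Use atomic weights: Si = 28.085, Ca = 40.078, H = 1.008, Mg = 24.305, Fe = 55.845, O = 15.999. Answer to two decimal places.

Formula mass = 951.129 g/mol.
2 Ca → 2.0000 mol CaO per formula unit; M(CaO) = 56.077, so CaO mass = 112.154 g.
112.154/951.129 × 100 = 11.79 wt%.

11.79 wt%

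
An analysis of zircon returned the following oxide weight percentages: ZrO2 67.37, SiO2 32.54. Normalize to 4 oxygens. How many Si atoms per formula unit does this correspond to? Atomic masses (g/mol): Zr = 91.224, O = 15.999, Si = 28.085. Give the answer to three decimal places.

0.995 Si apfu

67.37 wt% ZrO2 ÷ 123.222 g/mol = 0.54674 mol, giving 0.54674 Zr and 1.09348 O.
32.54 wt% SiO2 ÷ 60.083 g/mol = 0.54158 mol, giving 0.54158 Si and 1.08316 O.
Oxygen sums to 2.17664; scaling by 4/2.17664 = 1.83769 puts the formula on 4 O.
Si: 0.54158 × 1.83769 = 0.995 atoms per formula unit.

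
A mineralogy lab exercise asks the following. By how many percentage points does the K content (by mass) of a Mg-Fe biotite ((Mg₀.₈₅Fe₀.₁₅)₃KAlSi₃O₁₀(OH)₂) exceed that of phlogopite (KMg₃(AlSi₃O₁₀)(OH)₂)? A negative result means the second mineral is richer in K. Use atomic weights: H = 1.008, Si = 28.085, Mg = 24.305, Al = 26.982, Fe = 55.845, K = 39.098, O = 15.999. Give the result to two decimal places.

First mineral: 39.098 g K in 431.447 g formula = 9.06 wt% K.
Second mineral: 39.098 g K in 417.254 g formula = 9.37 wt% K.
9.06% − 9.37% gives a difference of -0.31 percentage points.

-0.31 percentage points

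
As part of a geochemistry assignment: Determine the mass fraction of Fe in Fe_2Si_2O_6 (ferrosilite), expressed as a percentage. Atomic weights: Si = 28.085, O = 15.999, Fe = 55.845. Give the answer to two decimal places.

42.33 weight percent

M(Fe_2Si_2O_6) = 263.854 g/mol.
Fe contributes 2 × 55.845 = 111.690 g per mole.
111.690/263.854 = 0.4233 → 42.33%.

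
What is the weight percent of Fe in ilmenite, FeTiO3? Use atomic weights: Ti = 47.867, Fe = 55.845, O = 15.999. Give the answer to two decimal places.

36.81 mass %

Formula mass = 1×55.845 + 1×47.867 + 3×15.999 = 151.709 g/mol, of which 55.845 g is Fe.
So Fe makes up 55.845/151.709 = 0.3681 of the mass, i.e. 36.81%.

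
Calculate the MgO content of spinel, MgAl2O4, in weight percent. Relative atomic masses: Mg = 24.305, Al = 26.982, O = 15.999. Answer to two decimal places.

28.33 wt%

Molar mass of MgAl2O4 = 1×24.305 + 2×26.982 + 4×15.999 = 142.265 g/mol.
Each formula unit contains 1 Mg, equivalent to 1/1 = 1.0000 mol MgO.
M(MgO) = 1×24.305 + 1×15.999 = 40.304 g/mol.
Mass of MgO per formula unit = 1.0000 × 40.304 = 40.304 g.
MgO wt% = 40.304 / 142.265 × 100 = 28.33%.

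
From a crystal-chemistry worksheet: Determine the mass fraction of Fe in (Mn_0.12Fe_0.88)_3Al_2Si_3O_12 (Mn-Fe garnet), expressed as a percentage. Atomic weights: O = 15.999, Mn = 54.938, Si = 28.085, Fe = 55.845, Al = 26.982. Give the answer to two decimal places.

Molar mass of (Mn_0.12Fe_0.88)_3Al_2Si_3O_12: 0.36*54.938 + 2.64*55.845 + 2*26.982 + 3*28.085 + 12*15.999 = 497.415 g/mol.
Mass of Fe per formula unit: 2.64 × 55.845 = 147.431 g.
Weight fraction Fe = 147.431 / 497.415 = 0.2964.

29.64 mass %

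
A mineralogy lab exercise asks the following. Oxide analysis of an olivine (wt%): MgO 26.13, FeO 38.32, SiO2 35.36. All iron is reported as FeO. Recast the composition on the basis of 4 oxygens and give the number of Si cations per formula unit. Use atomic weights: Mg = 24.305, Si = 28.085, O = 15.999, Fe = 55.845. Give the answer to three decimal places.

0.998 Si apfu

MgO: 26.13/40.304 = 0.64832 mol → 0.64832 mol Mg, 0.64832 mol O.
FeO: 38.32/71.844 = 0.53338 mol → 0.53338 mol Fe, 0.53338 mol O.
SiO2: 35.36/60.083 = 0.58852 mol → 0.58852 mol Si, 1.17704 mol O.
Total oxygen = 2.35874 mol. Normalization factor = 4/2.35874 = 1.69582.
Si per 4 O = 0.58852 × 1.69582 = 0.998.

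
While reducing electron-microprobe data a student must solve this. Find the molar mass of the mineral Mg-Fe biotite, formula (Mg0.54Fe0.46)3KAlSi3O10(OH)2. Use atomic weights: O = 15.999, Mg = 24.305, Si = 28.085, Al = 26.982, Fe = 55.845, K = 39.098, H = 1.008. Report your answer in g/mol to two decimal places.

The formula mass is the sum 1.62*24.305 + 1.38*55.845 + 1*39.098 + 1*26.982 + 3*28.085 + 12*15.999 + 2*1.008.

460.78 g/mol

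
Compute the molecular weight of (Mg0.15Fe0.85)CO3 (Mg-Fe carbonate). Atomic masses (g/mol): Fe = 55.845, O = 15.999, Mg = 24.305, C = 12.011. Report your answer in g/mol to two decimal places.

M = 0.15×24.305 + 0.85×55.845 + 1×12.011 + 3×15.999

111.12 g/mol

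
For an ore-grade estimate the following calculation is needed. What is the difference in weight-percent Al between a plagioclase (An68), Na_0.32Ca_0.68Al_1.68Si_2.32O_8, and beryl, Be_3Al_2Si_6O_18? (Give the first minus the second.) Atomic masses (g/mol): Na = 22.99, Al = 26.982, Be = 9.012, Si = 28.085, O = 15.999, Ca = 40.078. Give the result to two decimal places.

6.56 percentage points

First mineral: 45.330 g Al in 273.089 g formula = 16.60 wt% Al.
Second mineral: 53.964 g Al in 537.492 g formula = 10.04 wt% Al.
16.60% − 10.04% gives a difference of 6.56 percentage points.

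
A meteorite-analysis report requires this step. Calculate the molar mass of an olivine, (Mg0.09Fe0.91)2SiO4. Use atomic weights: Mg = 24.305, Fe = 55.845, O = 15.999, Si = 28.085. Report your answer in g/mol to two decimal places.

The formula mass is the sum 0.18(24.305) + 1.82(55.845) + 1(28.085) + 4(15.999).

198.09 g/mol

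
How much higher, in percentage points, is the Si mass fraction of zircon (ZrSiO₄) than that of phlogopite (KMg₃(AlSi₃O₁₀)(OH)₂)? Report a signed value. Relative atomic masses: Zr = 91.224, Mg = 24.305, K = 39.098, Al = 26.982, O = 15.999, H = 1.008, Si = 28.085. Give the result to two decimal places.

First mineral: 28.085 g Si in 183.305 g formula = 15.32 wt% Si.
Second mineral: 84.255 g Si in 417.254 g formula = 20.19 wt% Si.
15.32% − 20.19% gives a difference of -4.87 percentage points.

-4.87 percentage points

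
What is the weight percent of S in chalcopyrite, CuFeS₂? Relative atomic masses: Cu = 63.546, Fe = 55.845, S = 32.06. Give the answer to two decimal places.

Formula mass = 1·63.546 + 1·55.845 + 2·32.06 = 183.511 g/mol, of which 64.120 g is S.
So S makes up 64.120/183.511 = 0.3494 of the mass, i.e. 34.94%.

34.94 weight percent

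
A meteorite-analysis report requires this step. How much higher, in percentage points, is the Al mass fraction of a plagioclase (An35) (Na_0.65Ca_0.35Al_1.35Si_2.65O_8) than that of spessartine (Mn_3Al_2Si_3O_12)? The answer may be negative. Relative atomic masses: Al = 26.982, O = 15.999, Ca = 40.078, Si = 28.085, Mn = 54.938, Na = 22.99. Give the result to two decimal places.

2.70 percentage points

M(Na_0.65Ca_0.35Al_1.35Si_2.65O_8) = 267.814 g/mol, so wt% Al = 36.426/267.814 × 100 = 13.60%.
M(Mn_3Al_2Si_3O_12) = 495.021 g/mol, so wt% Al = 53.964/495.021 × 100 = 10.90%.
13.60 − 10.90 = 2.70 pp.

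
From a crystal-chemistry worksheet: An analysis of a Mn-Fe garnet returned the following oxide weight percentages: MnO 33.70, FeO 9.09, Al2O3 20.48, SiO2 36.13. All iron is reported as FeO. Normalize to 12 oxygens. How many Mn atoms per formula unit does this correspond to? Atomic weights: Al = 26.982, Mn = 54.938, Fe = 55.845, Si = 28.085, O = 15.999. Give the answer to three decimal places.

2.369 Mn apfu

MnO: 33.70/70.937 = 0.47507 mol → 0.47507 mol Mn, 0.47507 mol O.
FeO: 9.09/71.844 = 0.12652 mol → 0.12652 mol Fe, 0.12652 mol O.
Al2O3: 20.48/101.961 = 0.20086 mol → 0.40172 mol Al, 0.60258 mol O.
SiO2: 36.13/60.083 = 0.60133 mol → 0.60133 mol Si, 1.20266 mol O.
Total oxygen = 2.40683 mol. Normalization factor = 12/2.40683 = 4.98581.
Mn per 12 O = 0.47507 × 4.98581 = 2.369.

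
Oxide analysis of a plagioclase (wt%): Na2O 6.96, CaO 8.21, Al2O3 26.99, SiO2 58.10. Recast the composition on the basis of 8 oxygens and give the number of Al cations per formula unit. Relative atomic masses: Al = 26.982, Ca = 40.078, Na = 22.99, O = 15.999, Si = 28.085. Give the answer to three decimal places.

1.418 Al apfu

6.96 wt% Na2O ÷ 61.979 g/mol = 0.11230 mol, giving 0.22460 Na and 0.11230 O.
8.21 wt% CaO ÷ 56.077 g/mol = 0.14641 mol, giving 0.14641 Ca and 0.14641 O.
26.99 wt% Al2O3 ÷ 101.961 g/mol = 0.26471 mol, giving 0.52942 Al and 0.79413 O.
58.10 wt% SiO2 ÷ 60.083 g/mol = 0.96700 mol, giving 0.96700 Si and 1.93400 O.
Oxygen sums to 2.98684; scaling by 8/2.98684 = 2.67842 puts the formula on 8 O.
Al: 0.52942 × 2.67842 = 1.418 atoms per formula unit.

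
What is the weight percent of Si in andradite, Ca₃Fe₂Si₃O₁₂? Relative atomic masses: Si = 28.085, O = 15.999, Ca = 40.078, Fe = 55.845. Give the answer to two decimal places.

16.58 wt%

Formula mass = 3*40.078 + 2*55.845 + 3*28.085 + 12*15.999 = 508.167 g/mol, of which 84.255 g is Si.
So Si makes up 84.255/508.167 = 0.1658 of the mass, i.e. 16.58%.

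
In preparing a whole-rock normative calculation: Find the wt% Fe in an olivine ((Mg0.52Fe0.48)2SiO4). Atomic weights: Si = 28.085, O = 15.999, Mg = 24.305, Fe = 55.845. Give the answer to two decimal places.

M((Mg0.52Fe0.48)2SiO4) = 170.969 g/mol.
Fe contributes 0.96 × 55.845 = 53.611 g per mole.
53.611/170.969 = 0.3136 → 31.36%.

31.36 wt%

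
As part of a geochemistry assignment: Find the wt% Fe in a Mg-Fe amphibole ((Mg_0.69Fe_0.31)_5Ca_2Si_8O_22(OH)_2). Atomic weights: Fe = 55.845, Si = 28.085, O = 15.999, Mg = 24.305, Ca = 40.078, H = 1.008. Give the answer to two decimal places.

10.05 mass %

Formula mass = 3.45×24.305 + 1.55×55.845 + 2×40.078 + 8×28.085 + 24×15.999 + 2×1.008 = 861.240 g/mol, of which 86.560 g is Fe.
So Fe makes up 86.560/861.240 = 0.1005 of the mass, i.e. 10.05%.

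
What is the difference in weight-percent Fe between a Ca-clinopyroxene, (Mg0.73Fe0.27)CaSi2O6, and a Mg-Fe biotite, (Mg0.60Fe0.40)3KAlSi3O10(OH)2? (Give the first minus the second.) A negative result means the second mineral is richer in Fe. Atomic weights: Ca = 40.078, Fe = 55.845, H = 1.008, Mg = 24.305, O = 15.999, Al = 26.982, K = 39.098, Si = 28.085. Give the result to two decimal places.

Fe in (Mg0.73Fe0.27)CaSi2O6: molar mass 225.063 g/mol; 0.27×55.845 = 15.078 g → 6.70 wt%.
Fe in (Mg0.60Fe0.40)3KAlSi3O10(OH)2: molar mass 455.102 g/mol; 1.20×55.845 = 67.014 g → 14.73 wt%.
Difference = 6.70 − 14.73 = -8.03 percentage points.

-8.03 percentage points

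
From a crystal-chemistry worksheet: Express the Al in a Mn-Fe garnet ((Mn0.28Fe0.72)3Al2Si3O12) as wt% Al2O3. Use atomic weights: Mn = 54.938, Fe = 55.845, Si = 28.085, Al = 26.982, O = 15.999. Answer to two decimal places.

Formula mass = 496.980 g/mol.
2 Al → 1.0000 mol Al2O3 per formula unit; M(Al2O3) = 101.961, so Al2O3 mass = 101.961 g.
101.961/496.980 × 100 = 20.52 wt%.

20.52 wt%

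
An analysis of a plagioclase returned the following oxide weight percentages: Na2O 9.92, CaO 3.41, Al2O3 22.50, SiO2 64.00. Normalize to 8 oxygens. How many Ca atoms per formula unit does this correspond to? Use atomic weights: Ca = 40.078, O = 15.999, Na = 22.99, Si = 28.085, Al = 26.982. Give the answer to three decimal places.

Na2O: 9.92/61.979 = 0.16005 mol → 0.32010 mol Na, 0.16005 mol O.
CaO: 3.41/56.077 = 0.06081 mol → 0.06081 mol Ca, 0.06081 mol O.
Al2O3: 22.50/101.961 = 0.22067 mol → 0.44134 mol Al, 0.66201 mol O.
SiO2: 64.00/60.083 = 1.06519 mol → 1.06519 mol Si, 2.13038 mol O.
Total oxygen = 3.01325 mol. Normalization factor = 8/3.01325 = 2.65494.
Ca per 8 O = 0.06081 × 2.65494 = 0.161.

0.161 Ca apfu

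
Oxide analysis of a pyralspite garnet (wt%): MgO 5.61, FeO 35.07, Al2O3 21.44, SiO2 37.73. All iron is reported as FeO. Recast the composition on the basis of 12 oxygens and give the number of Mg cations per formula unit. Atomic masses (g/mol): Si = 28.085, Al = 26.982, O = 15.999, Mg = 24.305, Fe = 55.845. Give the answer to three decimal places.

5.61 wt% MgO ÷ 40.304 g/mol = 0.13919 mol, giving 0.13919 Mg and 0.13919 O.
35.07 wt% FeO ÷ 71.844 g/mol = 0.48814 mol, giving 0.48814 Fe and 0.48814 O.
21.44 wt% Al2O3 ÷ 101.961 g/mol = 0.21028 mol, giving 0.42056 Al and 0.63084 O.
37.73 wt% SiO2 ÷ 60.083 g/mol = 0.62796 mol, giving 0.62796 Si and 1.25592 O.
Oxygen sums to 2.51409; scaling by 12/2.51409 = 4.77310 puts the formula on 12 O.
Mg: 0.13919 × 4.77310 = 0.664 atoms per formula unit.

0.664 Mg apfu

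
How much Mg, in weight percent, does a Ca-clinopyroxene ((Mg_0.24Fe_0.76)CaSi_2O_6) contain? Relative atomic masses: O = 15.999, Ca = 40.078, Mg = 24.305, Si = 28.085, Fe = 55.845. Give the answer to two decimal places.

Formula mass = 0.24*24.305 + 0.76*55.845 + 1*40.078 + 2*28.085 + 6*15.999 = 240.517 g/mol, of which 5.833 g is Mg.
So Mg makes up 5.833/240.517 = 0.0243 of the mass, i.e. 2.43%.

2.43 weight percent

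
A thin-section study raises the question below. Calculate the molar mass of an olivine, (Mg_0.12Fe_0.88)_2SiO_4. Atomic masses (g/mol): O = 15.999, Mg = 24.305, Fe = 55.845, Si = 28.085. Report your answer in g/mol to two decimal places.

The formula mass is the sum 0.24(24.305) + 1.76(55.845) + 1(28.085) + 4(15.999).

196.20 g/mol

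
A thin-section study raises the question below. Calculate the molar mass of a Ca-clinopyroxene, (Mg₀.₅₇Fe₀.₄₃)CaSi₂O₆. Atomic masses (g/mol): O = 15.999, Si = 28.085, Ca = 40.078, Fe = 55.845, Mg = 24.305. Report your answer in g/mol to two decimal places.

The formula mass is the sum 0.57*24.305 + 0.43*55.845 + 1*40.078 + 2*28.085 + 6*15.999.

230.11 g/mol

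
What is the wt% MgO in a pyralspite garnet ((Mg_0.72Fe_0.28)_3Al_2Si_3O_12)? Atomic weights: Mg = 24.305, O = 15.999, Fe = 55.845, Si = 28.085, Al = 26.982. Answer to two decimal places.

20.26 wt%

Molar mass of (Mg_0.72Fe_0.28)_3Al_2Si_3O_12 = 2.16*24.305 + 0.84*55.845 + 2*26.982 + 3*28.085 + 12*15.999 = 429.616 g/mol.
Each formula unit contains 2.16 Mg, equivalent to 2.16/1 = 2.1600 mol MgO.
M(MgO) = 1×24.305 + 1×15.999 = 40.304 g/mol.
Mass of MgO per formula unit = 2.1600 × 40.304 = 87.057 g.
MgO wt% = 87.057 / 429.616 × 100 = 20.26%.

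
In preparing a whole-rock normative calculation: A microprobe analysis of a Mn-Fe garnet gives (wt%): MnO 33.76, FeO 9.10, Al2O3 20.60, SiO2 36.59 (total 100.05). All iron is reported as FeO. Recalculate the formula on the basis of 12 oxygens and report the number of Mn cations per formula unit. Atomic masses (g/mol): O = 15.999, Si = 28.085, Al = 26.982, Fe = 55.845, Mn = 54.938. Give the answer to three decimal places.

2.353 Mn apfu

MnO: 33.76/70.937 = 0.47592 mol → 0.47592 mol Mn, 0.47592 mol O.
FeO: 9.10/71.844 = 0.12666 mol → 0.12666 mol Fe, 0.12666 mol O.
Al2O3: 20.60/101.961 = 0.20204 mol → 0.40408 mol Al, 0.60612 mol O.
SiO2: 36.59/60.083 = 0.60899 mol → 0.60899 mol Si, 1.21798 mol O.
Total oxygen = 2.42668 mol. Normalization factor = 12/2.42668 = 4.94503.
Mn per 12 O = 0.47592 × 4.94503 = 2.353.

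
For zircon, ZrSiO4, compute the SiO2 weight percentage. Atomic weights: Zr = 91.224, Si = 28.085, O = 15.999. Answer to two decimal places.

Formula mass = 183.305 g/mol.
1 Si → 1.0000 mol SiO2 per formula unit; M(SiO2) = 60.083, so SiO2 mass = 60.083 g.
60.083/183.305 × 100 = 32.78 wt%.

32.78 wt%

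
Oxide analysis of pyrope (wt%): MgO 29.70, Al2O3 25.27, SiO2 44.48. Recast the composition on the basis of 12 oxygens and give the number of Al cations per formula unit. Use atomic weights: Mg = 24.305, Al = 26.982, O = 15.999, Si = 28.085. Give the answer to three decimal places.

2.009 Al apfu

MgO (M=40.304): mol = 0.73690; Mg = 0.73690, O = 0.73690.
Al2O3 (M=101.961): mol = 0.24784; Al = 0.49568, O = 0.74352.
SiO2 (M=60.083): mol = 0.74031; Si = 0.74031, O = 1.48062.
ΣO = 2.96104; factor = 12/ΣO = 4.05263.
Al apfu = 0.49568 × 4.05263 = 2.009.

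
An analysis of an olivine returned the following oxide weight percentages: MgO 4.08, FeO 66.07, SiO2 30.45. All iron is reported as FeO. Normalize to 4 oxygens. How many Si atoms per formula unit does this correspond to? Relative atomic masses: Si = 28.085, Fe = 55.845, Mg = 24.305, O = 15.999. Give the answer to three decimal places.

0.996 Si apfu

MgO (M=40.304): mol = 0.10123; Mg = 0.10123, O = 0.10123.
FeO (M=71.844): mol = 0.91963; Fe = 0.91963, O = 0.91963.
SiO2 (M=60.083): mol = 0.50680; Si = 0.50680, O = 1.01360.
ΣO = 2.03446; factor = 4/ΣO = 1.96612.
Si apfu = 0.50680 × 1.96612 = 0.996.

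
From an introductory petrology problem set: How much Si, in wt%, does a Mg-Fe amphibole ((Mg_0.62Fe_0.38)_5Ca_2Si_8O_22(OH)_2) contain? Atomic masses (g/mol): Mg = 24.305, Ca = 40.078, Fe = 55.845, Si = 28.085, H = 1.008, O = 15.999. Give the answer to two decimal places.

M((Mg_0.62Fe_0.38)_5Ca_2Si_8O_22(OH)_2) = 872.279 g/mol.
Si contributes 8 × 28.085 = 224.680 g per mole.
224.680/872.279 = 0.2576 → 25.76%.

25.76 wt%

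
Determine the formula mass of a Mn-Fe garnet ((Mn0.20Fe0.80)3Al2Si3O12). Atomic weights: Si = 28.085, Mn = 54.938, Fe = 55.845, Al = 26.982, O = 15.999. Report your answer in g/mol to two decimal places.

The formula mass is the sum 0.60(54.938) + 2.40(55.845) + 2(26.982) + 3(28.085) + 12(15.999).

497.20 g/mol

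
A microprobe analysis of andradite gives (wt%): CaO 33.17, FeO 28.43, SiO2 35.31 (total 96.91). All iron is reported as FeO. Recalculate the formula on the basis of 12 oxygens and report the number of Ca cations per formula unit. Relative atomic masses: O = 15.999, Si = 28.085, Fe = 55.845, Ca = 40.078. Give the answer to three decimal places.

3.282 Ca apfu

CaO (M=56.077): mol = 0.59151; Ca = 0.59151, O = 0.59151.
FeO (M=71.844): mol = 0.39572; Fe = 0.39572, O = 0.39572.
SiO2 (M=60.083): mol = 0.58769; Si = 0.58769, O = 1.17538.
ΣO = 2.16261; factor = 12/ΣO = 5.54885.
Ca apfu = 0.59151 × 5.54885 = 3.282.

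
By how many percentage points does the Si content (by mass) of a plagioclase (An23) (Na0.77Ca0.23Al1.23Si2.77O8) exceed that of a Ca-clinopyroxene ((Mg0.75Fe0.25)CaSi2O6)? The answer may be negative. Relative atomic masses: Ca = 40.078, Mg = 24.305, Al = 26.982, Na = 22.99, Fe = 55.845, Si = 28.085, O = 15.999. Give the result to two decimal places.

First mineral: 77.795 g Si in 265.896 g formula = 29.26 wt% Si.
Second mineral: 56.170 g Si in 224.432 g formula = 25.03 wt% Si.
29.26% − 25.03% gives a difference of 4.23 percentage points.

4.23 percentage points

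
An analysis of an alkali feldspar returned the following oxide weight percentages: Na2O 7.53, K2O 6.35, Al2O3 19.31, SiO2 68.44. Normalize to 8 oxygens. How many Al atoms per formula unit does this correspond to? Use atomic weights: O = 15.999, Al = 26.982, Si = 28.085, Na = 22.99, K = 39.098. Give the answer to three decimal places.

0.998 Al apfu

Na2O: 7.53/61.979 = 0.12149 mol → 0.24298 mol Na, 0.12149 mol O.
K2O: 6.35/94.195 = 0.06741 mol → 0.13482 mol K, 0.06741 mol O.
Al2O3: 19.31/101.961 = 0.18939 mol → 0.37878 mol Al, 0.56817 mol O.
SiO2: 68.44/60.083 = 1.13909 mol → 1.13909 mol Si, 2.27818 mol O.
Total oxygen = 3.03525 mol. Normalization factor = 8/3.03525 = 2.63570.
Al per 8 O = 0.37878 × 2.63570 = 0.998.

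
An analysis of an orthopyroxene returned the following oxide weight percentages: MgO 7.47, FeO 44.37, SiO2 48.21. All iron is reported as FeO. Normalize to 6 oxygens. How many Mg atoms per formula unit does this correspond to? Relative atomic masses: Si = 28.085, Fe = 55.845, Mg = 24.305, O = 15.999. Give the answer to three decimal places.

0.462 Mg apfu

MgO (M=40.304): mol = 0.18534; Mg = 0.18534, O = 0.18534.
FeO (M=71.844): mol = 0.61759; Fe = 0.61759, O = 0.61759.
SiO2 (M=60.083): mol = 0.80239; Si = 0.80239, O = 1.60478.
ΣO = 2.40771; factor = 6/ΣO = 2.49199.
Mg apfu = 0.18534 × 2.49199 = 0.462.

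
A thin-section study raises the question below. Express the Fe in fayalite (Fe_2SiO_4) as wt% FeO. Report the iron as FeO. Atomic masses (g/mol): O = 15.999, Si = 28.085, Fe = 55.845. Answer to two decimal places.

70.51 wt%

M(Fe_2SiO_4) = 203.771 g/mol; M(FeO) = 71.844 g/mol.
Moles FeO per formula unit = 2 Fe ÷ 1 = 2.0000.
FeO fraction = (2.0000 × 71.844) / 203.771 = 143.688/203.771 = 0.7051.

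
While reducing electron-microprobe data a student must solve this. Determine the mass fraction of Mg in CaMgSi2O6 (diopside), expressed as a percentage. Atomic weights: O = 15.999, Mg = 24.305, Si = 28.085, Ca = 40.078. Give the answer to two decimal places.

11.22 weight percent

Formula mass = 1×40.078 + 1×24.305 + 2×28.085 + 6×15.999 = 216.547 g/mol, of which 24.305 g is Mg.
So Mg makes up 24.305/216.547 = 0.1122 of the mass, i.e. 11.22%.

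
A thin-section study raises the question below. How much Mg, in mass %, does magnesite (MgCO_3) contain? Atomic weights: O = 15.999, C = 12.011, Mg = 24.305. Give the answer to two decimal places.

28.83 mass %

Formula mass = 1·24.305 + 1·12.011 + 3·15.999 = 84.313 g/mol, of which 24.305 g is Mg.
So Mg makes up 24.305/84.313 = 0.2883 of the mass, i.e. 28.83%.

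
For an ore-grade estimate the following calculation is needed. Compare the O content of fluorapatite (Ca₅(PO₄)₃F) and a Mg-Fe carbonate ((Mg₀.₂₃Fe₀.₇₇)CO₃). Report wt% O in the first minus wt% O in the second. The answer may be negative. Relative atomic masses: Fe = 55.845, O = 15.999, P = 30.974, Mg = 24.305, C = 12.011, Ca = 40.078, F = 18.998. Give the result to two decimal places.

-6.13 percentage points

M(Ca₅(PO₄)₃F) = 504.298 g/mol, so wt% O = 191.988/504.298 × 100 = 38.07%.
M((Mg₀.₂₃Fe₀.₇₇)CO₃) = 108.599 g/mol, so wt% O = 47.997/108.599 × 100 = 44.20%.
38.07 − 44.20 = -6.13 pp.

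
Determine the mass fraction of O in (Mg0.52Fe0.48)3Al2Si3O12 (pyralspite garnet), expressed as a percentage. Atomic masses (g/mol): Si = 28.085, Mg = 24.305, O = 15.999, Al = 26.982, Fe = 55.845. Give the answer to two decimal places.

M((Mg0.52Fe0.48)3Al2Si3O12) = 448.540 g/mol.
O contributes 12 × 15.999 = 191.988 g per mole.
191.988/448.540 = 0.4280 → 42.80%.

42.80 wt%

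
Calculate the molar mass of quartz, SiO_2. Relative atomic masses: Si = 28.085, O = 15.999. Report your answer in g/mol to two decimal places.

Si: 1 × 28.085 = 28.0850
O: 2 × 15.999 = 31.9980
Summing the contributions gives the formula mass.

60.08 g/mol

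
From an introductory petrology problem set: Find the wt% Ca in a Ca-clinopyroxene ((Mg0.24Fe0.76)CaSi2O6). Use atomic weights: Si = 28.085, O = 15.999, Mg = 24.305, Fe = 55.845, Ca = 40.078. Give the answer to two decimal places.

Formula mass = 0.24*24.305 + 0.76*55.845 + 1*40.078 + 2*28.085 + 6*15.999 = 240.517 g/mol, of which 40.078 g is Ca.
So Ca makes up 40.078/240.517 = 0.1666 of the mass, i.e. 16.66%.

16.66 weight percent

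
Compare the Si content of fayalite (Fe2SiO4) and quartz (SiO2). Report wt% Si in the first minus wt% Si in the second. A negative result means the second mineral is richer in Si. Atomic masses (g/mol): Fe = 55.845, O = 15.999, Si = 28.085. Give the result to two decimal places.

-32.96 percentage points

First mineral: 28.085 g Si in 203.771 g formula = 13.78 wt% Si.
Second mineral: 28.085 g Si in 60.083 g formula = 46.74 wt% Si.
13.78% − 46.74% gives a difference of -32.96 percentage points.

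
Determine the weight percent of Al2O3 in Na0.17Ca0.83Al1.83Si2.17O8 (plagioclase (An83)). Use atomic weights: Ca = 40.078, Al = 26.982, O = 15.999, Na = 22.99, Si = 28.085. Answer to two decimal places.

M(Na0.17Ca0.83Al1.83Si2.17O8) = 275.487 g/mol; M(Al2O3) = 101.961 g/mol.
Moles Al2O3 per formula unit = 1.83 Al ÷ 2 = 0.9150.
Al2O3 fraction = (0.9150 × 101.961) / 275.487 = 93.294/275.487 = 0.3387.

33.87 wt%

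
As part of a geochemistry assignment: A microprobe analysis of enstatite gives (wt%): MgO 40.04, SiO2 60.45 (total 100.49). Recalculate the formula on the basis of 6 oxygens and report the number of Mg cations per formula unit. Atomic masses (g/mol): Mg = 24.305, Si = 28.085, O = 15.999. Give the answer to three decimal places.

MgO (M=40.304): mol = 0.99345; Mg = 0.99345, O = 0.99345.
SiO2 (M=60.083): mol = 1.00611; Si = 1.00611, O = 2.01222.
ΣO = 3.00567; factor = 6/ΣO = 1.99623.
Mg apfu = 0.99345 × 1.99623 = 1.983.

1.983 Mg apfu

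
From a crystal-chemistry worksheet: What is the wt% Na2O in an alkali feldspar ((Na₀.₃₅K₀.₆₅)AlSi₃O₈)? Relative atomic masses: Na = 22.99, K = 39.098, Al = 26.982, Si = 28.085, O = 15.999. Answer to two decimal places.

M((Na₀.₃₅K₀.₆₅)AlSi₃O₈) = 272.689 g/mol; M(Na2O) = 61.979 g/mol.
Moles Na2O per formula unit = 0.35 Na ÷ 2 = 0.1750.
Na2O fraction = (0.1750 × 61.979) / 272.689 = 10.846/272.689 = 0.0398.

3.98 wt%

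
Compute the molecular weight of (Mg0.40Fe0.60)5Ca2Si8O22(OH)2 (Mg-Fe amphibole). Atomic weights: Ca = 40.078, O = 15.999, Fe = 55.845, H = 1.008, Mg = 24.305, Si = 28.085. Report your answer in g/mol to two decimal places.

M = 2(24.305) + 3(55.845) + 2(40.078) + 8(28.085) + 24(15.999) + 2(1.008)

906.97 g/mol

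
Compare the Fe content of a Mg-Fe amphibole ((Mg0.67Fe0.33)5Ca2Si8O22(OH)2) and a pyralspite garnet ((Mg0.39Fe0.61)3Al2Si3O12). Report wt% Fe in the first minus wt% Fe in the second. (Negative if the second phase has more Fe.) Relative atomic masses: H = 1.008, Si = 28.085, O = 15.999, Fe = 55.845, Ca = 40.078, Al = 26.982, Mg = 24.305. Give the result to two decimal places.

-11.52 percentage points

M((Mg0.67Fe0.33)5Ca2Si8O22(OH)2) = 864.394 g/mol, so wt% Fe = 92.144/864.394 × 100 = 10.66%.
M((Mg0.39Fe0.61)3Al2Si3O12) = 460.840 g/mol, so wt% Fe = 102.196/460.840 × 100 = 22.18%.
10.66 − 22.18 = -11.52 pp.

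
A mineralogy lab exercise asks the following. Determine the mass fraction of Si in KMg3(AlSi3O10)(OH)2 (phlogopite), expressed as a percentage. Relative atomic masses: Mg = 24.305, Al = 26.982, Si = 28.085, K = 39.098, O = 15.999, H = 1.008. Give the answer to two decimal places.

20.19 weight percent

Molar mass of KMg3(AlSi3O10)(OH)2: 1·39.098 + 3·24.305 + 1·26.982 + 3·28.085 + 12·15.999 + 2·1.008 = 417.254 g/mol.
Mass of Si per formula unit: 3 × 28.085 = 84.255 g.
Weight fraction Si = 84.255 / 417.254 = 0.2019.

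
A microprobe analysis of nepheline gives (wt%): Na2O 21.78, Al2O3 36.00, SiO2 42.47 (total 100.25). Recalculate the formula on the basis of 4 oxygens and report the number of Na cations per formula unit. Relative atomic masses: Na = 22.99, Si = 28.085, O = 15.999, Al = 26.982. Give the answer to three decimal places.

0.995 Na apfu

Na2O (M=61.979): mol = 0.35141; Na = 0.70282, O = 0.35141.
Al2O3 (M=101.961): mol = 0.35308; Al = 0.70616, O = 1.05924.
SiO2 (M=60.083): mol = 0.70686; Si = 0.70686, O = 1.41372.
ΣO = 2.82437; factor = 4/ΣO = 1.41625.
Na apfu = 0.70282 × 1.41625 = 0.995.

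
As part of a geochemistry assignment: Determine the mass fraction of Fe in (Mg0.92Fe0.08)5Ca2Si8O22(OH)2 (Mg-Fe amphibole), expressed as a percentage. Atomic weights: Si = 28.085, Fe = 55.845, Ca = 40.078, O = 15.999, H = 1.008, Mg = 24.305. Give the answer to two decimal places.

2.71 wt%

Formula mass = 4.60*24.305 + 0.40*55.845 + 2*40.078 + 8*28.085 + 24*15.999 + 2*1.008 = 824.969 g/mol, of which 22.338 g is Fe.
So Fe makes up 22.338/824.969 = 0.0271 of the mass, i.e. 2.71%.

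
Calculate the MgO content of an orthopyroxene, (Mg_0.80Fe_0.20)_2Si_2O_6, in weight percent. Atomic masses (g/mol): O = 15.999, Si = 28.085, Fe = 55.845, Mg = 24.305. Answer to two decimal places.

Formula mass = 213.390 g/mol.
1.60 Mg → 1.6000 mol MgO per formula unit; M(MgO) = 40.304, so MgO mass = 64.486 g.
64.486/213.390 × 100 = 30.22 wt%.

30.22 wt%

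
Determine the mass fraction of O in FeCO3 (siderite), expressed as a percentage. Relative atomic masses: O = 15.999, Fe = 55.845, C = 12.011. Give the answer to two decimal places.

M(FeCO3) = 115.853 g/mol.
O contributes 3 × 15.999 = 47.997 g per mole.
47.997/115.853 = 0.4143 → 41.43%.

41.43 weight percent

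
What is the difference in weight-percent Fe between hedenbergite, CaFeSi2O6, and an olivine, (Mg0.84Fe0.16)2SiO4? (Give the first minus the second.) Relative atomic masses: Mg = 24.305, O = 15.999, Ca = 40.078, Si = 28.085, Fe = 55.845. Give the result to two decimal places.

10.66 percentage points

Fe in CaFeSi2O6: molar mass 248.087 g/mol; 1×55.845 = 55.845 g → 22.51 wt%.
Fe in (Mg0.84Fe0.16)2SiO4: molar mass 150.784 g/mol; 0.32×55.845 = 17.870 g → 11.85 wt%.
Difference = 22.51 − 11.85 = 10.66 percentage points.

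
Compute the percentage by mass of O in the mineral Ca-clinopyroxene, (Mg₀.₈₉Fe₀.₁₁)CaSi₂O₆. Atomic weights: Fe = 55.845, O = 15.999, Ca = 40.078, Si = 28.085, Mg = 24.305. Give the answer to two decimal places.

M((Mg₀.₈₉Fe₀.₁₁)CaSi₂O₆) = 220.016 g/mol.
O contributes 6 × 15.999 = 95.994 g per mole.
95.994/220.016 = 0.4363 → 43.63%.

43.63 weight percent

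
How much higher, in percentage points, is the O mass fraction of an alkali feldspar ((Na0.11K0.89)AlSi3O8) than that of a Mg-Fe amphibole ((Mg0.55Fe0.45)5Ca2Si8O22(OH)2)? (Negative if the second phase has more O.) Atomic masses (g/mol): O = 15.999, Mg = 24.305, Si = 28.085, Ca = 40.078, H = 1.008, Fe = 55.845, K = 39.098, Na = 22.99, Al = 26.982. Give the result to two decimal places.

2.81 percentage points

First mineral: 127.992 g O in 276.555 g formula = 46.28 wt% O.
Second mineral: 383.976 g O in 883.318 g formula = 43.47 wt% O.
46.28% − 43.47% gives a difference of 2.81 percentage points.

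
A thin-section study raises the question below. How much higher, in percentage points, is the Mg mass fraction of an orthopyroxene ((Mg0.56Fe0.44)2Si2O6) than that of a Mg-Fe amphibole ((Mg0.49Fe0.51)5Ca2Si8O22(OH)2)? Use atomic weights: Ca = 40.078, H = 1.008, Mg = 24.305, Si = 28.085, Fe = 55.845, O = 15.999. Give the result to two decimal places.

5.24 percentage points

M((Mg0.56Fe0.44)2Si2O6) = 228.529 g/mol, so wt% Mg = 27.222/228.529 × 100 = 11.91%.
M((Mg0.49Fe0.51)5Ca2Si8O22(OH)2) = 892.780 g/mol, so wt% Mg = 59.547/892.780 × 100 = 6.67%.
11.91 − 6.67 = 5.24 pp.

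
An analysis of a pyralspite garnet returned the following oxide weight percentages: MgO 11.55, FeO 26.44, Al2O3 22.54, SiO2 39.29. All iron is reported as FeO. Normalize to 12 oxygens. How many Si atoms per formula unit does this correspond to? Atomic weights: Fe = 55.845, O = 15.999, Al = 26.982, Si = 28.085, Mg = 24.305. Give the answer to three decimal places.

MgO (M=40.304): mol = 0.28657; Mg = 0.28657, O = 0.28657.
FeO (M=71.844): mol = 0.36802; Fe = 0.36802, O = 0.36802.
Al2O3 (M=101.961): mol = 0.22106; Al = 0.44212, O = 0.66318.
SiO2 (M=60.083): mol = 0.65393; Si = 0.65393, O = 1.30786.
ΣO = 2.62563; factor = 12/ΣO = 4.57033.
Si apfu = 0.65393 × 4.57033 = 2.989.

2.989 Si apfu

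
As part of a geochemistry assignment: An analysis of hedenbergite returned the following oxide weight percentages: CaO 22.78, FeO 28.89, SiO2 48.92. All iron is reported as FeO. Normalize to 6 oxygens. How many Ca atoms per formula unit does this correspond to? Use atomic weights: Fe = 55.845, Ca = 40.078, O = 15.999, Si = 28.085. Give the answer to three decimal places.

1.000 Ca apfu

22.78 wt% CaO ÷ 56.077 g/mol = 0.40623 mol, giving 0.40623 Ca and 0.40623 O.
28.89 wt% FeO ÷ 71.844 g/mol = 0.40212 mol, giving 0.40212 Fe and 0.40212 O.
48.92 wt% SiO2 ÷ 60.083 g/mol = 0.81421 mol, giving 0.81421 Si and 1.62842 O.
Oxygen sums to 2.43677; scaling by 6/2.43677 = 2.46228 puts the formula on 6 O.
Ca: 0.40623 × 2.46228 = 1.000 atoms per formula unit.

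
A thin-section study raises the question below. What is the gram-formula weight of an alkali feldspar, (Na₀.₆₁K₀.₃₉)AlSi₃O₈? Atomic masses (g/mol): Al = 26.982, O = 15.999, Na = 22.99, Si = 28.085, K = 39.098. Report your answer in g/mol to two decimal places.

268.50 g/mol

M = 0.61*22.99 + 0.39*39.098 + 1*26.982 + 3*28.085 + 8*15.999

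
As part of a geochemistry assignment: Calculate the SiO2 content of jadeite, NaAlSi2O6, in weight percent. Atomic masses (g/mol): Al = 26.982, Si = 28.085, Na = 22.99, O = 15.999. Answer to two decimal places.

Formula mass = 202.136 g/mol.
2 Si → 2.0000 mol SiO2 per formula unit; M(SiO2) = 60.083, so SiO2 mass = 120.166 g.
120.166/202.136 × 100 = 59.45 wt%.

59.45 wt%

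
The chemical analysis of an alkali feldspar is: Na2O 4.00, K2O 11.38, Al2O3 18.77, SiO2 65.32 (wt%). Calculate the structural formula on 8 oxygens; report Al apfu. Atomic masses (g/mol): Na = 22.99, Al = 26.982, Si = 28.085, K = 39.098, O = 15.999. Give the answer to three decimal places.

1.012 Al apfu

Na2O (M=61.979): mol = 0.06454; Na = 0.12908, O = 0.06454.
K2O (M=94.195): mol = 0.12081; K = 0.24162, O = 0.12081.
Al2O3 (M=101.961): mol = 0.18409; Al = 0.36818, O = 0.55227.
SiO2 (M=60.083): mol = 1.08716; Si = 1.08716, O = 2.17432.
ΣO = 2.91194; factor = 8/ΣO = 2.74731.
Al apfu = 0.36818 × 2.74731 = 1.012.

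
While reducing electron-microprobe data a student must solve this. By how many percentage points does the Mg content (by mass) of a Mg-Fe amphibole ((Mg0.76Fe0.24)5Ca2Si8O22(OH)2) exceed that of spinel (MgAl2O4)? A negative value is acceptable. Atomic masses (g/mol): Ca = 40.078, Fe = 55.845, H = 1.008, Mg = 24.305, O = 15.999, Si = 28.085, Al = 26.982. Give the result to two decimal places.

-6.22 percentage points

M((Mg0.76Fe0.24)5Ca2Si8O22(OH)2) = 850.201 g/mol, so wt% Mg = 92.359/850.201 × 100 = 10.86%.
M(MgAl2O4) = 142.265 g/mol, so wt% Mg = 24.305/142.265 × 100 = 17.08%.
10.86 − 17.08 = -6.22 pp.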